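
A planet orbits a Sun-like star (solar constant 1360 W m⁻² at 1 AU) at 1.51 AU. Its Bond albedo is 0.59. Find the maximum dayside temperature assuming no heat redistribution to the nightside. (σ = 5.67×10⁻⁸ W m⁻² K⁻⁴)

Flux at 1.51 AU: S = 1360/1.51² = 596 W m⁻².
With no redistribution each surface element balances locally: S(1−A) = σT⁴.
T = [596 × 0.41 / 5.67×10⁻⁸]^(1/4) = (4.31×10⁹)^(1/4) = 256 K.

T_ss ≈ 256 K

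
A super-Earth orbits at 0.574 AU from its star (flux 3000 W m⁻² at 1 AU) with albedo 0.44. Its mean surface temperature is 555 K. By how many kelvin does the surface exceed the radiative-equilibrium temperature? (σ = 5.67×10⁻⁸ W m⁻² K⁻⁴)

ΔT ≈ 167.8 K

S = 3000/0.574² = 9105 W m⁻².
T_eq = [S(1−A)/(4σ)]^(1/4) = [9105×0.56/(4×5.67×10⁻⁸)]^(1/4) = 387.2 K.
ΔT = T_surf − T_eq = 555 − 387.2.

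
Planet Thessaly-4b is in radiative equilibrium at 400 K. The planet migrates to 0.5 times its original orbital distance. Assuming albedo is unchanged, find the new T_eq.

T_eq ≈ 566 K

T_eq ∝ L^(1/4) · d^(−1/2).
T′ = 400 / 0.5^(1/2) = 566 K.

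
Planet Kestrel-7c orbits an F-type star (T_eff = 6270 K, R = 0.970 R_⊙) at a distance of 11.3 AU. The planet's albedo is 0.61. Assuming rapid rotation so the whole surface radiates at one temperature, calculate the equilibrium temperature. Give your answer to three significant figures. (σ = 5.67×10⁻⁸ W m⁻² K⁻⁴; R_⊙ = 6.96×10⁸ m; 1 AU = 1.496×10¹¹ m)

R_⋆ = 0.970 × 6.96×10⁸ = 6.75×10⁸ m.
d = 11.3 AU = 1.69×10¹² m.
L = 4πR_⋆²σT_⋆⁴ = 4π(6.75×10⁸)² × 5.67×10⁻⁸ × (6270)⁴ = 5.02×10²⁶ W.
S = L/(4πd²) = 14.0 W m⁻².
Energy balance: absorbed = emitted ⇒ πR²·S(1−A) = 4πR²·σT_eq⁴, so T_eq⁴ = S(1−A)/(4σ).
T_eq = [14.0 × 0.39 / (4 × 5.67×10⁻⁸)]^(1/4) = (2.40×10⁷)^(1/4) = 70.0 K.

T_eq ≈ 70.0 K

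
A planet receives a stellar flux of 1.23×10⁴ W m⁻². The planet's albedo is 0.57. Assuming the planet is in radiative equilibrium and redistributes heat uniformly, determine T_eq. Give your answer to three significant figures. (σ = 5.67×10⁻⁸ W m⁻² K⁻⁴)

Energy balance: absorbed = emitted ⇒ πR²·S(1−A) = 4πR²·σT_eq⁴, so T_eq⁴ = S(1−A)/(4σ).
T_eq = [1.23×10⁴ × 0.43 / (4 × 5.67×10⁻⁸)]^(1/4) = (2.33×10¹⁰)^(1/4) = 391 K.

T_eq ≈ 391 K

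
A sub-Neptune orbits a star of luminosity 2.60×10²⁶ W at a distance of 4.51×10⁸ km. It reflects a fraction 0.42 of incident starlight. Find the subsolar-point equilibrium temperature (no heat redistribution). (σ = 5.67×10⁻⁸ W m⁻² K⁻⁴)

T_ss ≈ 180 K

d = 4.51×10⁸ km = 4.51×10¹¹ m.
Flux: S = L/(4πd²) = 2.60×10²⁶/(4π×(4.51×10¹¹)²) = 102 W m⁻².
At the subsolar point the surface absorbs S(1−A) and emits σT⁴ per unit area — no factor of 4, since only the local patch is in balance.
T = [102 × 0.58 / 5.67×10⁻⁸]^(1/4) = (1.04×10⁹)^(1/4) = 180 K.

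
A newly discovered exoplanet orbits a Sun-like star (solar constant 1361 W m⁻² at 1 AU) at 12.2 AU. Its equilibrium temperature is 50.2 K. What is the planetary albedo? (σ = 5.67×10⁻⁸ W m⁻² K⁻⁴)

A ≈ 0.84

Flux at 12.2 AU: S = 1361/12.2² = 9.14 W m⁻².
From T_eq⁴ = S(1−A)/(4σ): 1−A = 4σT_eq⁴/S.
1−A = 4 × 5.67×10⁻⁸ × (50.2)⁴ / 9.14 = 0.158.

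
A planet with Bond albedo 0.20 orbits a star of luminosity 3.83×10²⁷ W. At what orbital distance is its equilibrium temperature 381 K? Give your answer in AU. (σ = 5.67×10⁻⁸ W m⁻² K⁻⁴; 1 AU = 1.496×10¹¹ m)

From T_eq⁴ = L(1−A)/(16πσd²): d = √[L(1−A)/(16πσT_eq⁴)].
d = √[3.83×10²⁷ × 0.80 / (16π × 5.67×10⁻⁸ × (381)⁴)] = 2.26×10¹¹ m = 1.51 AU.

d ≈ 1.51 AU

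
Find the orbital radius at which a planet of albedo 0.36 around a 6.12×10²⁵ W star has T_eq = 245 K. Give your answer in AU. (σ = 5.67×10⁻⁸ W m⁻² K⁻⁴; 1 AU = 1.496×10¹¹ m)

d ≈ 0.413 AU

From T_eq⁴ = L(1−A)/(16πσd²): d = √[L(1−A)/(16πσT_eq⁴)].
d = √[6.12×10²⁵ × 0.64 / (16π × 5.67×10⁻⁸ × (245)⁴)] = 6.18×10¹⁰ m = 0.413 AU.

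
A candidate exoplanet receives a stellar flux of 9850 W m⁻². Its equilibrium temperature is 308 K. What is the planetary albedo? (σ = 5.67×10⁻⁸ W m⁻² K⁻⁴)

A ≈ 0.79

From T_eq⁴ = S(1−A)/(4σ): 1−A = 4σT_eq⁴/S.
1−A = 4 × 5.67×10⁻⁸ × (308)⁴ / 9850 = 0.207.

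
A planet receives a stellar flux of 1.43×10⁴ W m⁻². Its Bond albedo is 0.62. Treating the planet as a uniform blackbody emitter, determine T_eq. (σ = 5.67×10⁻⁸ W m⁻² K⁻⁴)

Energy balance: absorbed = emitted ⇒ πR²·S(1−A) = 4πR²·σT_eq⁴, so T_eq⁴ = S(1−A)/(4σ).
T_eq = [1.43×10⁴ × 0.38 / (4 × 5.67×10⁻⁸)]^(1/4) = (2.40×10¹⁰)^(1/4) = 393 K.

T_eq ≈ 393 K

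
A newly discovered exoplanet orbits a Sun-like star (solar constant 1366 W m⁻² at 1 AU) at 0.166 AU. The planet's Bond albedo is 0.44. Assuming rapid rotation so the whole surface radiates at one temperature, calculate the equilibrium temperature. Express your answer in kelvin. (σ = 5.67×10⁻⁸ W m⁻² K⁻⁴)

Flux at 0.166 AU: S = 1366/0.166² = 4.96×10⁴ W m⁻².
Energy balance: absorbed = emitted ⇒ πR²·S(1−A) = 4πR²·σT_eq⁴, so T_eq⁴ = S(1−A)/(4σ).
T_eq = [4.96×10⁴ × 0.56 / (4 × 5.67×10⁻⁸)]^(1/4) = (1.22×10¹¹)^(1/4) = 591 K.

T_eq ≈ 591 K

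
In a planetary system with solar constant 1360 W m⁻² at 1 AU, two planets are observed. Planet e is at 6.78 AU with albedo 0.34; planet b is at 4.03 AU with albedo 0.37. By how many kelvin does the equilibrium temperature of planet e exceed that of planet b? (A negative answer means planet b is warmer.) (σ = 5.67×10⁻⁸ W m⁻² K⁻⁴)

ΔT ≈ -27.2 K

T_eq = [S₀(1−A)/(4σd²)]^(1/4), so T ∝ (1−A)^(1/4) / √d.
T₁ = [1360×0.66/(4×5.67×10⁻⁸×6.78²)]^(1/4) = 96.33 K.
T₂ = [1360×0.63/(4×5.67×10⁻⁸×4.03²)]^(1/4) = 123.50 K.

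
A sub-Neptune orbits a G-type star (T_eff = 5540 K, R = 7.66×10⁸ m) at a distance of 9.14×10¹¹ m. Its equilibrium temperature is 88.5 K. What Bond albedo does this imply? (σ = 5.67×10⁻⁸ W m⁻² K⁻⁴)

A ≈ 0.63

L = 4πR_⋆²σT_⋆⁴ = 4π(7.66×10⁸)² × 5.67×10⁻⁸ × (5540)⁴ = 3.94×10²⁶ W.
S = L/(4πd²) = 37.5 W m⁻².
From T_eq⁴ = S(1−A)/(4σ): 1−A = 4σT_eq⁴/S.
1−A = 4 × 5.67×10⁻⁸ × (88.5)⁴ / 37.5 = 0.371.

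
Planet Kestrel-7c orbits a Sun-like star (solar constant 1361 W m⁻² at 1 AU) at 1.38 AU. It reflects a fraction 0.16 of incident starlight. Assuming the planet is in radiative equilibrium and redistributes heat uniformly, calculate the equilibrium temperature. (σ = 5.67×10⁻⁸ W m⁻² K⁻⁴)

Flux at 1.38 AU: S = 1361/1.38² = 715 W m⁻².
Energy balance: absorbed = emitted ⇒ πR²·S(1−A) = 4πR²·σT_eq⁴, so T_eq⁴ = S(1−A)/(4σ).
T_eq = [715 × 0.84 / (4 × 5.67×10⁻⁸)]^(1/4) = (2.65×10⁹)^(1/4) = 227 K.

T_eq ≈ 227 K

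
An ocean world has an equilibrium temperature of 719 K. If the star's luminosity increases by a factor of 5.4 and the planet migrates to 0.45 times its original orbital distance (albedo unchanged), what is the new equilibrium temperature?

T_eq ≈ 1630 K

T_eq ∝ L^(1/4) · d^(−1/2).
T′ = 719 × 5.4^(1/4) / 0.45^(1/2) = 1630 K.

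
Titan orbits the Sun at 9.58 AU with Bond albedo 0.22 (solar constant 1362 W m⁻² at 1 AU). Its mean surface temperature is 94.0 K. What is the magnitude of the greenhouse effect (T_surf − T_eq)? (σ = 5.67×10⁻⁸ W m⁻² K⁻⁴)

S = 1362/9.58² = 14.84 W m⁻².
T_eq = [S(1−A)/(4σ)]^(1/4) = [14.84×0.78/(4×5.67×10⁻⁸)]^(1/4) = 84.5 K.
ΔT = T_surf − T_eq = 94 − 84.5.

ΔT ≈ 9.5 K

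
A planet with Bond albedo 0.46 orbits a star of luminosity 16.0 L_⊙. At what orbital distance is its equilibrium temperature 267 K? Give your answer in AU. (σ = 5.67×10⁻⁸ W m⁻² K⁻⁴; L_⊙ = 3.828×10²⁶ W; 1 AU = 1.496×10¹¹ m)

L = 16.0 × 3.828×10²⁶ = 6.12×10²⁷ W.
From T_eq⁴ = L(1−A)/(16πσd²): d = √[L(1−A)/(16πσT_eq⁴)].
d = √[6.12×10²⁷ × 0.54 / (16π × 5.67×10⁻⁸ × (267)⁴)] = 4.78×10¹¹ m = 3.19 AU.

d ≈ 3.19 AU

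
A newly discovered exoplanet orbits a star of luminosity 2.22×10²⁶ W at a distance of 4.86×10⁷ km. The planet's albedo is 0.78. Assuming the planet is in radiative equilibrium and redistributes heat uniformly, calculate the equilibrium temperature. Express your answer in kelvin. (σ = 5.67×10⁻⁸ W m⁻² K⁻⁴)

d = 4.86×10⁷ km = 4.86×10¹⁰ m.
Flux: S = L/(4πd²) = 2.22×10²⁶/(4π×(4.86×10¹⁰)²) = 7480 W m⁻².
Energy balance: absorbed = emitted ⇒ πR²·S(1−A) = 4πR²·σT_eq⁴, so T_eq⁴ = S(1−A)/(4σ).
T_eq = [7480 × 0.22 / (4 × 5.67×10⁻⁸)]^(1/4) = (7.26×10⁹)^(1/4) = 292 K.

T_eq ≈ 292 K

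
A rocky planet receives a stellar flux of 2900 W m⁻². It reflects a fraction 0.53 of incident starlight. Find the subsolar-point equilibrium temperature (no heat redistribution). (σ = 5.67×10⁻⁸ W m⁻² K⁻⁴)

At the subsolar point the surface absorbs S(1−A) and emits σT⁴ per unit area — no factor of 4, since only the local patch is in balance.
T = [2900 × 0.47 / 5.67×10⁻⁸]^(1/4) = (2.40×10¹⁰)^(1/4) = 394 K.

T_ss ≈ 394 K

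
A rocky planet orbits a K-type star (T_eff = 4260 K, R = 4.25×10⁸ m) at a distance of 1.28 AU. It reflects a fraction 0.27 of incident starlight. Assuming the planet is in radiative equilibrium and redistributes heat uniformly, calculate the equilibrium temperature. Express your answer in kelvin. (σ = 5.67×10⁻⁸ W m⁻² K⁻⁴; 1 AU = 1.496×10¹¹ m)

d = 1.28 AU = 1.91×10¹¹ m.
L = 4πR_⋆²σT_⋆⁴ = 4π(4.25×10⁸)² × 5.67×10⁻⁸ × (4260)⁴ = 4.24×10²⁵ W.
S = L/(4πd²) = 92.0 W m⁻².
Energy balance: absorbed = emitted ⇒ πR²·S(1−A) = 4πR²·σT_eq⁴, so T_eq⁴ = S(1−A)/(4σ).
T_eq = [92.0 × 0.73 / (4 × 5.67×10⁻⁸)]^(1/4) = (2.96×10⁸)^(1/4) = 131 K.

T_eq ≈ 131 K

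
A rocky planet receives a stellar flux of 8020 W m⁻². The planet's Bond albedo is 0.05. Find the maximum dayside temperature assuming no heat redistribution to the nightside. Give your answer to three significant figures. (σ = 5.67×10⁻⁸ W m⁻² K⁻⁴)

With no redistribution each surface element balances locally: S(1−A) = σT⁴.
T = [8020 × 0.95 / 5.67×10⁻⁸]^(1/4) = (1.34×10¹¹)^(1/4) = 605 K.

T_ss ≈ 605 K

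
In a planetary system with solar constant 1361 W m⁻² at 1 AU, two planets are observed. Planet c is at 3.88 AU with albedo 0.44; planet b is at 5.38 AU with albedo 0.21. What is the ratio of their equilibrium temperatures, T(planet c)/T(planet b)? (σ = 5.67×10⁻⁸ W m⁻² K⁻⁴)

T_eq = [S₀(1−A)/(4σd²)]^(1/4), so T ∝ (1−A)^(1/4) / √d.
T₁ = [1361×0.56/(4×5.67×10⁻⁸×3.88²)]^(1/4) = 122.23 K.
T₂ = [1361×0.79/(4×5.67×10⁻⁸×5.38²)]^(1/4) = 113.13 K.

T₁/T₂ ≈ 1.080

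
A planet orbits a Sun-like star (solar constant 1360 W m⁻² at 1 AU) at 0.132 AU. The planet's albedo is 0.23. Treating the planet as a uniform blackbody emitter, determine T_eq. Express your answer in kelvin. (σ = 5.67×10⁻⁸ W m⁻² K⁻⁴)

T_eq ≈ 717 K

Flux at 0.132 AU: S = 1360/0.132² = 7.81×10⁴ W m⁻².
Energy balance: absorbed = emitted ⇒ πR²·S(1−A) = 4πR²·σT_eq⁴, so T_eq⁴ = S(1−A)/(4σ).
T_eq = [7.81×10⁴ × 0.77 / (4 × 5.67×10⁻⁸)]^(1/4) = (2.65×10¹¹)^(1/4) = 717 K.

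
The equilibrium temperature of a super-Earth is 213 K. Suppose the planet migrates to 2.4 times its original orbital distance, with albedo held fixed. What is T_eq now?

T_eq ≈ 137 K

T_eq ∝ L^(1/4) · d^(−1/2).
T′ = 213 / 2.4^(1/2) = 137 K.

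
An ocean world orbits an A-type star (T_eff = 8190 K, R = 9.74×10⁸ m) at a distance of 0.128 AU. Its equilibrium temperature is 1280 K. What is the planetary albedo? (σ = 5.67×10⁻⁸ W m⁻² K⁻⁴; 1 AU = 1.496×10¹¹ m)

A ≈ 0.08

d = 0.128 AU = 1.91×10¹⁰ m.
L = 4πR_⋆²σT_⋆⁴ = 4π(9.74×10⁸)² × 5.67×10⁻⁸ × (8190)⁴ = 3.04×10²⁷ W.
S = L/(4πd²) = 6.60×10⁵ W m⁻².
From T_eq⁴ = S(1−A)/(4σ): 1−A = 4σT_eq⁴/S.
1−A = 4 × 5.67×10⁻⁸ × (1280)⁴ / 6.60×10⁵ = 0.922.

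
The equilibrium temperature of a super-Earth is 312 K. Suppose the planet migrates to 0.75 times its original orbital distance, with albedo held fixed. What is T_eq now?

T_eq ≈ 360 K

T_eq ∝ L^(1/4) · d^(−1/2).
T′ = 312 / 0.75^(1/2) = 360 K.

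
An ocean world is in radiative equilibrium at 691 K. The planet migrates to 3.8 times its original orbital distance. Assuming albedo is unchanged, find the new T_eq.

T_eq ∝ L^(1/4) · d^(−1/2).
T′ = 691 / 3.8^(1/2) = 354 K.

T_eq ≈ 354 K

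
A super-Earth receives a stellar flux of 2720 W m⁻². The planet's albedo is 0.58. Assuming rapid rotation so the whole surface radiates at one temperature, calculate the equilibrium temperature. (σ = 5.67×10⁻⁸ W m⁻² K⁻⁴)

T_eq ≈ 266 K

Energy balance: absorbed = emitted ⇒ πR²·S(1−A) = 4πR²·σT_eq⁴, so T_eq⁴ = S(1−A)/(4σ).
T_eq = [2720 × 0.42 / (4 × 5.67×10⁻⁸)]^(1/4) = (5.04×10⁹)^(1/4) = 266 K.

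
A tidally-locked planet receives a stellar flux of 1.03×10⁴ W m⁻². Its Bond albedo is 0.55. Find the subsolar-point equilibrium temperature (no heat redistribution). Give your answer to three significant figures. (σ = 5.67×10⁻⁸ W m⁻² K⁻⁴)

T_ss ≈ 535 K

At the subsolar point the surface absorbs S(1−A) and emits σT⁴ per unit area — no factor of 4, since only the local patch is in balance.
T = [1.03×10⁴ × 0.45 / 5.67×10⁻⁸]^(1/4) = (8.17×10¹⁰)^(1/4) = 535 K.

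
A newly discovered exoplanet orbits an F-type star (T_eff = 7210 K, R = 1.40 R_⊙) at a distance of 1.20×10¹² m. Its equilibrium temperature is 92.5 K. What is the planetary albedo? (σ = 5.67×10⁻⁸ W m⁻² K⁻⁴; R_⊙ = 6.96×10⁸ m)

R_⋆ = 1.40 × 6.96×10⁸ = 9.74×10⁸ m.
L = 4πR_⋆²σT_⋆⁴ = 4π(9.74×10⁸)² × 5.67×10⁻⁸ × (7210)⁴ = 1.83×10²⁷ W.
S = L/(4πd²) = 101 W m⁻².
From T_eq⁴ = S(1−A)/(4σ): 1−A = 4σT_eq⁴/S.
1−A = 4 × 5.67×10⁻⁸ × (92.5)⁴ / 101 = 0.164.

A ≈ 0.84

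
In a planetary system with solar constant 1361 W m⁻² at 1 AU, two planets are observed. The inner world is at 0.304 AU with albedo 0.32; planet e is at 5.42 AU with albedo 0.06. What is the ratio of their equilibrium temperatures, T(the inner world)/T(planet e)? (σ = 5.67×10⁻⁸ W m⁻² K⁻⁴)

T₁/T₂ ≈ 3.894

T_eq = [S₀(1−A)/(4σd²)]^(1/4), so T ∝ (1−A)^(1/4) / √d.
T₁ = [1361×0.68/(4×5.67×10⁻⁸×0.304²)]^(1/4) = 458.40 K.
T₂ = [1361×0.94/(4×5.67×10⁻⁸×5.42²)]^(1/4) = 117.72 K.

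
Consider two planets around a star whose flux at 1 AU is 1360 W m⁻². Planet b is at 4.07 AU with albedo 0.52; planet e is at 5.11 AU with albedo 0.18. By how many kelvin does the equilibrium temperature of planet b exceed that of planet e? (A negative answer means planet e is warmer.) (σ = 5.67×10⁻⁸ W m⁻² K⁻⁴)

T_eq = [S₀(1−A)/(4σd²)]^(1/4), so T ∝ (1−A)^(1/4) / √d.
T₁ = [1360×0.48/(4×5.67×10⁻⁸×4.07²)]^(1/4) = 114.81 K.
T₂ = [1360×0.82/(4×5.67×10⁻⁸×5.11²)]^(1/4) = 117.14 K.

ΔT ≈ -2.3 K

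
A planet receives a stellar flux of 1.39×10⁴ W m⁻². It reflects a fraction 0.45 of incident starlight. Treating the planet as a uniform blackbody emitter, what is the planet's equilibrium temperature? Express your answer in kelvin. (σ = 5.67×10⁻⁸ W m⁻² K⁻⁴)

T_eq ≈ 428 K

Energy balance: absorbed = emitted ⇒ πR²·S(1−A) = 4πR²·σT_eq⁴, so T_eq⁴ = S(1−A)/(4σ).
T_eq = [1.39×10⁴ × 0.55 / (4 × 5.67×10⁻⁸)]^(1/4) = (3.37×10¹⁰)^(1/4) = 428 K.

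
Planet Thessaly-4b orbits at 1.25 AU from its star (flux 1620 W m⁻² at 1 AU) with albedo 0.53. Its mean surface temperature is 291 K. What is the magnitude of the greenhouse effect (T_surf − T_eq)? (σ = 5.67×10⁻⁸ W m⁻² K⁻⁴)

S = 1620/1.25² = 1037 W m⁻².
T_eq = [S(1−A)/(4σ)]^(1/4) = [1037×0.47/(4×5.67×10⁻⁸)]^(1/4) = 215.3 K.
ΔT = T_surf − T_eq = 291 − 215.3.

ΔT ≈ 75.7 K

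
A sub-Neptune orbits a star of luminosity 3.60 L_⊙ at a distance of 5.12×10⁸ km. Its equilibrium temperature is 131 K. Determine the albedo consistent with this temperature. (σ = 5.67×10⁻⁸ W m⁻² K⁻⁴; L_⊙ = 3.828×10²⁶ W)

A ≈ 0.84

d = 5.12×10⁸ km = 5.12×10¹¹ m.
L = 3.60 × 3.828×10²⁶ = 1.38×10²⁷ W.
Flux: S = L/(4πd²) = 1.38×10²⁷/(4π×(5.12×10¹¹)²) = 418 W m⁻².
From T_eq⁴ = S(1−A)/(4σ): 1−A = 4σT_eq⁴/S.
1−A = 4 × 5.67×10⁻⁸ × (131)⁴ / 418 = 0.160.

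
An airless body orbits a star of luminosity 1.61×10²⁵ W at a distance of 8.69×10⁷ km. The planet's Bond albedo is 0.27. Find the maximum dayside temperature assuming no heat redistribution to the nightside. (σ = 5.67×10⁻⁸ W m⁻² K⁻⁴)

d = 8.69×10⁷ km = 8.69×10¹⁰ m.
Flux: S = L/(4πd²) = 1.61×10²⁵/(4π×(8.69×10¹⁰)²) = 170 W m⁻².
With no redistribution each surface element balances locally: S(1−A) = σT⁴.
T = [170 × 0.73 / 5.67×10⁻⁸]^(1/4) = (2.18×10⁹)^(1/4) = 216 K.

T_ss ≈ 216 K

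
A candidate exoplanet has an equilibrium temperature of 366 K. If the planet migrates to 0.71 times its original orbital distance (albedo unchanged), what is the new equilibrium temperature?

T_eq ∝ L^(1/4) · d^(−1/2).
T′ = 366 / 0.71^(1/2) = 434 K.

T_eq ≈ 434 K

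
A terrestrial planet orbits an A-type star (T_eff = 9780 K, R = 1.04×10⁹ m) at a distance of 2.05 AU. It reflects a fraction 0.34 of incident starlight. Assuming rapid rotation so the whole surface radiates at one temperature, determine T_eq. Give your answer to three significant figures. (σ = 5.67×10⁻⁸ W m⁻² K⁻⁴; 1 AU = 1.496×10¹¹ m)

d = 2.05 AU = 3.07×10¹¹ m.
L = 4πR_⋆²σT_⋆⁴ = 4π(1.04×10⁹)² × 5.67×10⁻⁸ × (9780)⁴ = 7.05×10²⁷ W.
S = L/(4πd²) = 5970 W m⁻².
Energy balance: absorbed = emitted ⇒ πR²·S(1−A) = 4πR²·σT_eq⁴, so T_eq⁴ = S(1−A)/(4σ).
T_eq = [5970 × 0.66 / (4 × 5.67×10⁻⁸)]^(1/4) = (1.74×10¹⁰)^(1/4) = 363 K.

T_eq ≈ 363 K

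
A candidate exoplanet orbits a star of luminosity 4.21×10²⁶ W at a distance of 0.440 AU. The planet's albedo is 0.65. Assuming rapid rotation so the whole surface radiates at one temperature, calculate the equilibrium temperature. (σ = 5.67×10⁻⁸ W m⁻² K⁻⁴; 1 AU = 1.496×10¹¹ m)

d = 0.440 AU = 6.58×10¹⁰ m.
Flux: S = L/(4πd²) = 4.21×10²⁶/(4π×(6.58×10¹⁰)²) = 7730 W m⁻².
Energy balance: absorbed = emitted ⇒ πR²·S(1−A) = 4πR²·σT_eq⁴, so T_eq⁴ = S(1−A)/(4σ).
T_eq = [7730 × 0.35 / (4 × 5.67×10⁻⁸)]^(1/4) = (1.19×10¹⁰)^(1/4) = 331 K.

T_eq ≈ 331 K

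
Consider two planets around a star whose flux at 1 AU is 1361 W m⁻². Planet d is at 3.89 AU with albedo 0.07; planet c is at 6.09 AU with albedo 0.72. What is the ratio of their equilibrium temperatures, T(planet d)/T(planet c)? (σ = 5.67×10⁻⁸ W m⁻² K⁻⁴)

T₁/T₂ ≈ 1.689

T_eq = [S₀(1−A)/(4σd²)]^(1/4), so T ∝ (1−A)^(1/4) / √d.
T₁ = [1361×0.93/(4×5.67×10⁻⁸×3.89²)]^(1/4) = 138.58 K.
T₂ = [1361×0.28/(4×5.67×10⁻⁸×6.09²)]^(1/4) = 82.04 K.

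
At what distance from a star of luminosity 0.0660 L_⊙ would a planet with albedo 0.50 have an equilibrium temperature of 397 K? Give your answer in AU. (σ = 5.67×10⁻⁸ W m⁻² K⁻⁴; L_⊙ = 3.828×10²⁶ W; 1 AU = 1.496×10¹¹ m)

d ≈ 0.0893 AU

L = 0.0660 × 3.828×10²⁶ = 2.53×10²⁵ W.
From T_eq⁴ = L(1−A)/(16πσd²): d = √[L(1−A)/(16πσT_eq⁴)].
d = √[2.53×10²⁵ × 0.50 / (16π × 5.67×10⁻⁸ × (397)⁴)] = 1.34×10¹⁰ m = 0.0893 AU.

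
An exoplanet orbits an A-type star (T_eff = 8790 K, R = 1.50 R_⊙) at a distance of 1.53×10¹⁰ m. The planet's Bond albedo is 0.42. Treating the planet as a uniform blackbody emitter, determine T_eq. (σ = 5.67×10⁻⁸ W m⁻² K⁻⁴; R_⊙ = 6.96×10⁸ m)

R_⋆ = 1.50 × 6.96×10⁸ = 1.04×10⁹ m.
L = 4πR_⋆²σT_⋆⁴ = 4π(1.04×10⁹)² × 5.67×10⁻⁸ × (8790)⁴ = 4.64×10²⁷ W.
S = L/(4πd²) = 1.58×10⁶ W m⁻².
Energy balance: absorbed = emitted ⇒ πR²·S(1−A) = 4πR²·σT_eq⁴, so T_eq⁴ = S(1−A)/(4σ).
T_eq = [1.58×10⁶ × 0.58 / (4 × 5.67×10⁻⁸)]^(1/4) = (4.03×10¹²)^(1/4) = 1420 K.

T_eq ≈ 1420 K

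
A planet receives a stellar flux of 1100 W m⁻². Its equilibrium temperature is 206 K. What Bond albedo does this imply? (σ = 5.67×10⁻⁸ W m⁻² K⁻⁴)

A ≈ 0.63

From T_eq⁴ = S(1−A)/(4σ): 1−A = 4σT_eq⁴/S.
1−A = 4 × 5.67×10⁻⁸ × (206)⁴ / 1100 = 0.371.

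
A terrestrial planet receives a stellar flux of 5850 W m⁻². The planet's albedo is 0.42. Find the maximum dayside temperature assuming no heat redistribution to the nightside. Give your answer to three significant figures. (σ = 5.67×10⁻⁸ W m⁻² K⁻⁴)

T_ss ≈ 495 K

With no redistribution each surface element balances locally: S(1−A) = σT⁴.
T = [5850 × 0.58 / 5.67×10⁻⁸]^(1/4) = (5.98×10¹⁰)^(1/4) = 495 K.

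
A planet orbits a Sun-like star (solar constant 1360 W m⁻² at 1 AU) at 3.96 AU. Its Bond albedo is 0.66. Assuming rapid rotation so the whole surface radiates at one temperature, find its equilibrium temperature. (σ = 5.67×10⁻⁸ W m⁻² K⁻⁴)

T_eq ≈ 107 K

Flux at 3.96 AU: S = 1360/3.96² = 86.7 W m⁻².
Energy balance: absorbed = emitted ⇒ πR²·S(1−A) = 4πR²·σT_eq⁴, so T_eq⁴ = S(1−A)/(4σ).
T_eq = [86.7 × 0.34 / (4 × 5.67×10⁻⁸)]^(1/4) = (1.30×10⁸)^(1/4) = 107 K.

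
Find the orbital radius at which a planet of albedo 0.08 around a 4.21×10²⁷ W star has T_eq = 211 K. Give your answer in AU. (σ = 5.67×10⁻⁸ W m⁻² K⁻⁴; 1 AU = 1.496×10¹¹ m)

d ≈ 5.53 AU

From T_eq⁴ = L(1−A)/(16πσd²): d = √[L(1−A)/(16πσT_eq⁴)].
d = √[4.21×10²⁷ × 0.92 / (16π × 5.67×10⁻⁸ × (211)⁴)] = 8.28×10¹¹ m = 5.53 AU.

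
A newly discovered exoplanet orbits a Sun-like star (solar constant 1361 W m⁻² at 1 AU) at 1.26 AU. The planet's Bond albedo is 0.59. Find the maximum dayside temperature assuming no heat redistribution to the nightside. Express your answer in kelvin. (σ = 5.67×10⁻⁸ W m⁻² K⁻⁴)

T_ss ≈ 281 K

Flux at 1.26 AU: S = 1361/1.26² = 857 W m⁻².
With no redistribution each surface element balances locally: S(1−A) = σT⁴.
T = [857 × 0.41 / 5.67×10⁻⁸]^(1/4) = (6.20×10⁹)^(1/4) = 281 K.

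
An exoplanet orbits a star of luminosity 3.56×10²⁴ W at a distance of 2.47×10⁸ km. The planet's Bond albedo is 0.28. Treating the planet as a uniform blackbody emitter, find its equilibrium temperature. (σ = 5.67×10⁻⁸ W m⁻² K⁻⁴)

d = 2.47×10⁸ km = 2.47×10¹¹ m.
Flux: S = L/(4πd²) = 3.56×10²⁴/(4π×(2.47×10¹¹)²) = 4.64 W m⁻².
Energy balance: absorbed = emitted ⇒ πR²·S(1−A) = 4πR²·σT_eq⁴, so T_eq⁴ = S(1−A)/(4σ).
T_eq = [4.64 × 0.72 / (4 × 5.67×10⁻⁸)]^(1/4) = (1.47×10⁷)^(1/4) = 62.0 K.

T_eq ≈ 62.0 K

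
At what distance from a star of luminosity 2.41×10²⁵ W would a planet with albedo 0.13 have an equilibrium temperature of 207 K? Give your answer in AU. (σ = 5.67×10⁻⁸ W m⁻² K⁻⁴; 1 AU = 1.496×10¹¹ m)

From T_eq⁴ = L(1−A)/(16πσd²): d = √[L(1−A)/(16πσT_eq⁴)].
d = √[2.41×10²⁵ × 0.87 / (16π × 5.67×10⁻⁸ × (207)⁴)] = 6.33×10¹⁰ m = 0.423 AU.

d ≈ 0.423 AU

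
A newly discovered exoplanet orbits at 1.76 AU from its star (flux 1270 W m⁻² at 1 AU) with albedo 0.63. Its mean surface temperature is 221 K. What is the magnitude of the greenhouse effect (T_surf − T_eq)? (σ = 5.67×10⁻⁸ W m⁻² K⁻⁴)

ΔT ≈ 60.2 K

S = 1270/1.76² = 410.0 W m⁻².
T_eq = [S(1−A)/(4σ)]^(1/4) = [410.0×0.37/(4×5.67×10⁻⁸)]^(1/4) = 160.8 K.
ΔT = T_surf − T_eq = 221 − 160.8.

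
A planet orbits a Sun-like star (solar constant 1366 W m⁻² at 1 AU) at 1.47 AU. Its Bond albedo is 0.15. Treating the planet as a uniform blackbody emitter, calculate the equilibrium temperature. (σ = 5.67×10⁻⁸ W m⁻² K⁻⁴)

Flux at 1.47 AU: S = 1366/1.47² = 632 W m⁻².
Energy balance: absorbed = emitted ⇒ πR²·S(1−A) = 4πR²·σT_eq⁴, so T_eq⁴ = S(1−A)/(4σ).
T_eq = [632 × 0.85 / (4 × 5.67×10⁻⁸)]^(1/4) = (2.37×10⁹)^(1/4) = 221 K.

T_eq ≈ 221 K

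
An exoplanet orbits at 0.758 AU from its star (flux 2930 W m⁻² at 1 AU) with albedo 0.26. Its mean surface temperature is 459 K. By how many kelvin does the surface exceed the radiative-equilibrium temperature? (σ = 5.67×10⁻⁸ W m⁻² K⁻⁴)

S = 2930/0.758² = 5100 W m⁻².
T_eq = [S(1−A)/(4σ)]^(1/4) = [5100×0.74/(4×5.67×10⁻⁸)]^(1/4) = 359.2 K.
ΔT = T_surf − T_eq = 459 − 359.2.

ΔT ≈ 99.8 K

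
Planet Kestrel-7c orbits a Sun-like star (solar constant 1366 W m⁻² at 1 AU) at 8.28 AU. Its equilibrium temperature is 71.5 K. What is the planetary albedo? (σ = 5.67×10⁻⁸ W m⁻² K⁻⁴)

A ≈ 0.70

Flux at 8.28 AU: S = 1366/8.28² = 19.9 W m⁻².
From T_eq⁴ = S(1−A)/(4σ): 1−A = 4σT_eq⁴/S.
1−A = 4 × 5.67×10⁻⁸ × (71.5)⁴ / 19.9 = 0.297.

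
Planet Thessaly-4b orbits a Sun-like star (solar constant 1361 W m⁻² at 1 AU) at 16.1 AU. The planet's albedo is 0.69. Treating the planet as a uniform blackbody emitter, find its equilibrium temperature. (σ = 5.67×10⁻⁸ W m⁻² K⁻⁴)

T_eq ≈ 51.8 K

Flux at 16.1 AU: S = 1361/16.1² = 5.25 W m⁻².
Energy balance: absorbed = emitted ⇒ πR²·S(1−A) = 4πR²·σT_eq⁴, so T_eq⁴ = S(1−A)/(4σ).
T_eq = [5.25 × 0.31 / (4 × 5.67×10⁻⁸)]^(1/4) = (7.18×10⁶)^(1/4) = 51.8 K.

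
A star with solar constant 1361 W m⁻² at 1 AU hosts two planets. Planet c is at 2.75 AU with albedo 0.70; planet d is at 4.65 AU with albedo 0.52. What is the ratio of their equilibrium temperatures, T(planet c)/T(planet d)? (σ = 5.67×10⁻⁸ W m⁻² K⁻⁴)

T₁/T₂ ≈ 1.156

T_eq = [S₀(1−A)/(4σd²)]^(1/4), so T ∝ (1−A)^(1/4) / √d.
T₁ = [1361×0.30/(4×5.67×10⁻⁸×2.75²)]^(1/4) = 124.21 K.
T₂ = [1361×0.48/(4×5.67×10⁻⁸×4.65²)]^(1/4) = 107.43 K.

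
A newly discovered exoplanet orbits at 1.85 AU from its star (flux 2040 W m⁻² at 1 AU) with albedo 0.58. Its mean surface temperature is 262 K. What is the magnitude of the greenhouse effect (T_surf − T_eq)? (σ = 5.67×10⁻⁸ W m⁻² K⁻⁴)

S = 2040/1.85² = 596.1 W m⁻².
T_eq = [S(1−A)/(4σ)]^(1/4) = [596.1×0.42/(4×5.67×10⁻⁸)]^(1/4) = 182.3 K.
ΔT = T_surf − T_eq = 262 − 182.3.

ΔT ≈ 79.7 K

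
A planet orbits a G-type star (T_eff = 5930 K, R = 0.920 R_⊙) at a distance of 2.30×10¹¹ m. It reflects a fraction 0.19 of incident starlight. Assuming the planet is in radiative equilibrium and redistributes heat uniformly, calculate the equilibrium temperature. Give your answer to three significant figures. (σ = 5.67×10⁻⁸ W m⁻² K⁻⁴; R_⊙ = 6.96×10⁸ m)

R_⋆ = 0.920 × 6.96×10⁸ = 6.40×10⁸ m.
L = 4πR_⋆²σT_⋆⁴ = 4π(6.40×10⁸)² × 5.67×10⁻⁸ × (5930)⁴ = 3.61×10²⁶ W.
S = L/(4πd²) = 543 W m⁻².
Energy balance: absorbed = emitted ⇒ πR²·S(1−A) = 4πR²·σT_eq⁴, so T_eq⁴ = S(1−A)/(4σ).
T_eq = [543 × 0.81 / (4 × 5.67×10⁻⁸)]^(1/4) = (1.94×10⁹)^(1/4) = 210 K.

T_eq ≈ 210 K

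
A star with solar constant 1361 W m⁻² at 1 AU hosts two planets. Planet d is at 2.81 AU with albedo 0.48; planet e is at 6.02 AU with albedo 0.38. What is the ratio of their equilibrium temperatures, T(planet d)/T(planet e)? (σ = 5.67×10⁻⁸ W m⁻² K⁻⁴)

T₁/T₂ ≈ 1.401

T_eq = [S₀(1−A)/(4σd²)]^(1/4), so T ∝ (1−A)^(1/4) / √d.
T₁ = [1361×0.52/(4×5.67×10⁻⁸×2.81²)]^(1/4) = 140.99 K.
T₂ = [1361×0.62/(4×5.67×10⁻⁸×6.02²)]^(1/4) = 100.66 K.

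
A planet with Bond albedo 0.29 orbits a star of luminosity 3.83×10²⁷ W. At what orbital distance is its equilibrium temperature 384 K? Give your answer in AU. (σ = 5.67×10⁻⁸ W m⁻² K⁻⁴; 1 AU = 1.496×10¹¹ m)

d ≈ 1.40 AU

From T_eq⁴ = L(1−A)/(16πσd²): d = √[L(1−A)/(16πσT_eq⁴)].
d = √[3.83×10²⁷ × 0.71 / (16π × 5.67×10⁻⁸ × (384)⁴)] = 2.09×10¹¹ m = 1.40 AU.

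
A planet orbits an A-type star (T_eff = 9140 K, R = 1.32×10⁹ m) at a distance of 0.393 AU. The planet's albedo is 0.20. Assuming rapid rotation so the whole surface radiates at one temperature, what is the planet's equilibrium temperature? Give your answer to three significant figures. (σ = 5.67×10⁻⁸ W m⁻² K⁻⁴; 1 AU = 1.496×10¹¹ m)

d = 0.393 AU = 5.88×10¹⁰ m.
L = 4πR_⋆²σT_⋆⁴ = 4π(1.32×10⁹)² × 5.67×10⁻⁸ × (9140)⁴ = 8.66×10²⁷ W.
S = L/(4πd²) = 1.99×10⁵ W m⁻².
Energy balance: absorbed = emitted ⇒ πR²·S(1−A) = 4πR²·σT_eq⁴, so T_eq⁴ = S(1−A)/(4σ).
T_eq = [1.99×10⁵ × 0.80 / (4 × 5.67×10⁻⁸)]^(1/4) = (7.04×10¹¹)^(1/4) = 916 K.

T_eq ≈ 916 K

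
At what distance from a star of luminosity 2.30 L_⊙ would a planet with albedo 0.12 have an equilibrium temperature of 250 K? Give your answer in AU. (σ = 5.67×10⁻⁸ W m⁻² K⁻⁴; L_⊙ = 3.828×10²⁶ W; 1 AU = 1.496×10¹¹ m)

L = 2.30 × 3.828×10²⁶ = 8.80×10²⁶ W.
From T_eq⁴ = L(1−A)/(16πσd²): d = √[L(1−A)/(16πσT_eq⁴)].
d = √[8.80×10²⁶ × 0.88 / (16π × 5.67×10⁻⁸ × (250)⁴)] = 2.64×10¹¹ m = 1.76 AU.

d ≈ 1.76 AU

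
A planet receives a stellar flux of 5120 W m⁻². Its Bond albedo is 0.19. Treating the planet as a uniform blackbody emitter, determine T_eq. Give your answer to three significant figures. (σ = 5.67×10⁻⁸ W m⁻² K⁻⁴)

T_eq ≈ 368 K

Energy balance: absorbed = emitted ⇒ πR²·S(1−A) = 4πR²·σT_eq⁴, so T_eq⁴ = S(1−A)/(4σ).
T_eq = [5120 × 0.81 / (4 × 5.67×10⁻⁸)]^(1/4) = (1.83×10¹⁰)^(1/4) = 368 K.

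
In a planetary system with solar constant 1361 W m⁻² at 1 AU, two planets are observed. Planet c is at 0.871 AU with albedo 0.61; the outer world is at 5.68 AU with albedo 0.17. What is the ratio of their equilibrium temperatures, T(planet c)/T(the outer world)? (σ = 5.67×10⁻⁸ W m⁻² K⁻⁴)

T₁/T₂ ≈ 2.114

T_eq = [S₀(1−A)/(4σd²)]^(1/4), so T ∝ (1−A)^(1/4) / √d.
T₁ = [1361×0.39/(4×5.67×10⁻⁸×0.871²)]^(1/4) = 235.67 K.
T₂ = [1361×0.83/(4×5.67×10⁻⁸×5.68²)]^(1/4) = 111.47 K.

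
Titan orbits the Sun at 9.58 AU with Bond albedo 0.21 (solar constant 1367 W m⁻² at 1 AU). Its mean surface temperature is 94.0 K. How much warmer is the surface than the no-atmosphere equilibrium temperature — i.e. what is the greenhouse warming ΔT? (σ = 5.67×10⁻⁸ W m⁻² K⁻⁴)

S = 1367/9.58² = 14.89 W m⁻².
T_eq = [S(1−A)/(4σ)]^(1/4) = [14.89×0.79/(4×5.67×10⁻⁸)]^(1/4) = 84.9 K.
ΔT = T_surf − T_eq = 94 − 84.9.

ΔT ≈ 9.1 K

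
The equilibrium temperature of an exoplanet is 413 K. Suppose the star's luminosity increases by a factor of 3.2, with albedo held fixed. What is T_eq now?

T_eq ≈ 552 K

T_eq ∝ L^(1/4) · d^(−1/2).
T′ = 413 × 3.2^(1/4) = 552 K.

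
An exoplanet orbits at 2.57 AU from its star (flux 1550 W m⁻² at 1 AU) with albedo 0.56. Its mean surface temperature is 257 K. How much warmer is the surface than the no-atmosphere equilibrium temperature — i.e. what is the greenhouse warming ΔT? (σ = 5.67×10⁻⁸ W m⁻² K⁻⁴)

ΔT ≈ 110.9 K

S = 1550/2.57² = 234.7 W m⁻².
T_eq = [S(1−A)/(4σ)]^(1/4) = [234.7×0.44/(4×5.67×10⁻⁸)]^(1/4) = 146.1 K.
ΔT = T_surf − T_eq = 257 − 146.1.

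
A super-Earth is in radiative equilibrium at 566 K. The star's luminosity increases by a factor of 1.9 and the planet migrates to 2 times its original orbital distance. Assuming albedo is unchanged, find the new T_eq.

T_eq ∝ L^(1/4) · d^(−1/2).
T′ = 566 × 1.9^(1/4) / 2^(1/2) = 470 K.

T_eq ≈ 470 K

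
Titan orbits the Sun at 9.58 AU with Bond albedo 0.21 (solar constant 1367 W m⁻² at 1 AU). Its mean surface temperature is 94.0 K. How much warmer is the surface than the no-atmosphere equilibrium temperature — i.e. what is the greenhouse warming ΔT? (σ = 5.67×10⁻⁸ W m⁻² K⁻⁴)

S = 1367/9.58² = 14.89 W m⁻².
T_eq = [S(1−A)/(4σ)]^(1/4) = [14.89×0.79/(4×5.67×10⁻⁸)]^(1/4) = 84.9 K.
ΔT = T_surf − T_eq = 94 − 84.9.

ΔT ≈ 9.1 K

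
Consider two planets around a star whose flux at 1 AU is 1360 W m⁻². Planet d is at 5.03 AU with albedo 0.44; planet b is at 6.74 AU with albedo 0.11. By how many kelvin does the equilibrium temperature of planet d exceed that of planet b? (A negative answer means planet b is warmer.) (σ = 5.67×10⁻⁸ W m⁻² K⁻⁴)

ΔT ≈ 3.2 K

T_eq = [S₀(1−A)/(4σd²)]^(1/4), so T ∝ (1−A)^(1/4) / √d.
T₁ = [1360×0.56/(4×5.67×10⁻⁸×5.03²)]^(1/4) = 107.33 K.
T₂ = [1360×0.89/(4×5.67×10⁻⁸×6.74²)]^(1/4) = 104.11 K.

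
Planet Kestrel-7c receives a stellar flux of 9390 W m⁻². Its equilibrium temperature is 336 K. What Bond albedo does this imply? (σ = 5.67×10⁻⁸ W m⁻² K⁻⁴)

From T_eq⁴ = S(1−A)/(4σ): 1−A = 4σT_eq⁴/S.
1−A = 4 × 5.67×10⁻⁸ × (336)⁴ / 9390 = 0.308.

A ≈ 0.69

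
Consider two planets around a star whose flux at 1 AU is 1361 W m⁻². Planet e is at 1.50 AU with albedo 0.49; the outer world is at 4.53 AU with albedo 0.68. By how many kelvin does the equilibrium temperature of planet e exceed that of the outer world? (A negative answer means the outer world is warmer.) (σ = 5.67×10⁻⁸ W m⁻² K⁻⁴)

ΔT ≈ 93.7 K

T_eq = [S₀(1−A)/(4σd²)]^(1/4), so T ∝ (1−A)^(1/4) / √d.
T₁ = [1361×0.51/(4×5.67×10⁻⁸×1.50²)]^(1/4) = 192.04 K.
T₂ = [1361×0.32/(4×5.67×10⁻⁸×4.53²)]^(1/4) = 98.35 K.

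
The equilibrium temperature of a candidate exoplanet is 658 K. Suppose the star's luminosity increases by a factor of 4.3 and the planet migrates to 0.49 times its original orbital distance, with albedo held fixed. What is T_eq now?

T_eq ≈ 1350 K

T_eq ∝ L^(1/4) · d^(−1/2).
T′ = 658 × 4.3^(1/4) / 0.49^(1/2) = 1350 K.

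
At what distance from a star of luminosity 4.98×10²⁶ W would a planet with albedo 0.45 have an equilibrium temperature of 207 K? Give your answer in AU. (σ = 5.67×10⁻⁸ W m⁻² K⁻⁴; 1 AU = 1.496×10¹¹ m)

From T_eq⁴ = L(1−A)/(16πσd²): d = √[L(1−A)/(16πσT_eq⁴)].
d = √[4.98×10²⁶ × 0.55 / (16π × 5.67×10⁻⁸ × (207)⁴)] = 2.29×10¹¹ m = 1.53 AU.

d ≈ 1.53 AU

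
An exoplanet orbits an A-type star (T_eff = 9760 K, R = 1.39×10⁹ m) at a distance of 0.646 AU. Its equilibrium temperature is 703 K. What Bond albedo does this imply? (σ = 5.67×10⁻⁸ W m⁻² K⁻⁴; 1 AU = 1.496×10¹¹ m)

A ≈ 0.48

d = 0.646 AU = 9.66×10¹⁰ m.
L = 4πR_⋆²σT_⋆⁴ = 4π(1.39×10⁹)² × 5.67×10⁻⁸ × (9760)⁴ = 1.25×10²⁸ W.
S = L/(4πd²) = 1.06×10⁵ W m⁻².
From T_eq⁴ = S(1−A)/(4σ): 1−A = 4σT_eq⁴/S.
1−A = 4 × 5.67×10⁻⁸ × (703)⁴ / 1.06×10⁵ = 0.520.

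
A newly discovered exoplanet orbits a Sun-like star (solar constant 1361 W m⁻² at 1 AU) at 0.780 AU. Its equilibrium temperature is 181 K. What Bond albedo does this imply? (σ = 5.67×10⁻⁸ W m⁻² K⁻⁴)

Flux at 0.780 AU: S = 1361/0.780² = 2240 W m⁻².
From T_eq⁴ = S(1−A)/(4σ): 1−A = 4σT_eq⁴/S.
1−A = 4 × 5.67×10⁻⁸ × (181)⁴ / 2240 = 0.109.

A ≈ 0.89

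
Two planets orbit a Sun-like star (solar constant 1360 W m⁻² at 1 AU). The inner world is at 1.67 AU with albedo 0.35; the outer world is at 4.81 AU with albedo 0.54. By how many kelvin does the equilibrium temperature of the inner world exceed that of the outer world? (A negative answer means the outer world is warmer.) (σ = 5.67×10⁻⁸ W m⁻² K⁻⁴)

ΔT ≈ 88.9 K

T_eq = [S₀(1−A)/(4σd²)]^(1/4), so T ∝ (1−A)^(1/4) / √d.
T₁ = [1360×0.65/(4×5.67×10⁻⁸×1.67²)]^(1/4) = 193.35 K.
T₂ = [1360×0.46/(4×5.67×10⁻⁸×4.81²)]^(1/4) = 104.49 K.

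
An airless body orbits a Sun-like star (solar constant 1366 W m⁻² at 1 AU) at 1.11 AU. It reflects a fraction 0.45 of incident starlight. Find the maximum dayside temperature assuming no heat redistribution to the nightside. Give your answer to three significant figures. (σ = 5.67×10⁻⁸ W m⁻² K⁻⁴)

T_ss ≈ 322 K

Flux at 1.11 AU: S = 1366/1.11² = 1110 W m⁻².
With no redistribution each surface element balances locally: S(1−A) = σT⁴.
T = [1110 × 0.55 / 5.67×10⁻⁸]^(1/4) = (1.08×10¹⁰)^(1/4) = 322 K.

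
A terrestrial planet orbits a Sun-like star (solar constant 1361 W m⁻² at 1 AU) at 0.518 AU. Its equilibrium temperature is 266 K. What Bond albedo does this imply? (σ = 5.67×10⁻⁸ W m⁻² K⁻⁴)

A ≈ 0.78

Flux at 0.518 AU: S = 1361/0.518² = 5070 W m⁻².
From T_eq⁴ = S(1−A)/(4σ): 1−A = 4σT_eq⁴/S.
1−A = 4 × 5.67×10⁻⁸ × (266)⁴ / 5070 = 0.224.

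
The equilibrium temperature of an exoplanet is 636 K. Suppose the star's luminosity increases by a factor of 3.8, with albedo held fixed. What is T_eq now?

T_eq ≈ 888 K

T_eq ∝ L^(1/4) · d^(−1/2).
T′ = 636 × 3.8^(1/4) = 888 K.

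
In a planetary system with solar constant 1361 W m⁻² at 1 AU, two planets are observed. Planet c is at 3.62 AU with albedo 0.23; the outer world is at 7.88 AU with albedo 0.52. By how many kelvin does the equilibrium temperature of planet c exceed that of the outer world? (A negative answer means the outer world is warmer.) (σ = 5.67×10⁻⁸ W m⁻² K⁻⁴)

ΔT ≈ 54.5 K

T_eq = [S₀(1−A)/(4σd²)]^(1/4), so T ∝ (1−A)^(1/4) / √d.
T₁ = [1361×0.77/(4×5.67×10⁻⁸×3.62²)]^(1/4) = 137.03 K.
T₂ = [1361×0.48/(4×5.67×10⁻⁸×7.88²)]^(1/4) = 82.53 K.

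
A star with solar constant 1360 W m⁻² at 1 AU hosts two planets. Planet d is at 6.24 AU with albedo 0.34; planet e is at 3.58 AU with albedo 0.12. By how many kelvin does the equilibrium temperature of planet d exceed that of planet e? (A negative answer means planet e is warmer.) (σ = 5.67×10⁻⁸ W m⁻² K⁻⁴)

ΔT ≈ -42.0 K

T_eq = [S₀(1−A)/(4σd²)]^(1/4), so T ∝ (1−A)^(1/4) / √d.
T₁ = [1360×0.66/(4×5.67×10⁻⁸×6.24²)]^(1/4) = 100.41 K.
T₂ = [1360×0.88/(4×5.67×10⁻⁸×3.58²)]^(1/4) = 142.45 K.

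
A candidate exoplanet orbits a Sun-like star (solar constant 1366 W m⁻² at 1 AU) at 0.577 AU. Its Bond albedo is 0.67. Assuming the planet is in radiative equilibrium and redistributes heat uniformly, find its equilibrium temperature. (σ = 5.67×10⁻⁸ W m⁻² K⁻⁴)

T_eq ≈ 278 K

Flux at 0.577 AU: S = 1366/0.577² = 4100 W m⁻².
Energy balance: absorbed = emitted ⇒ πR²·S(1−A) = 4πR²·σT_eq⁴, so T_eq⁴ = S(1−A)/(4σ).
T_eq = [4100 × 0.33 / (4 × 5.67×10⁻⁸)]^(1/4) = (5.97×10⁹)^(1/4) = 278 K.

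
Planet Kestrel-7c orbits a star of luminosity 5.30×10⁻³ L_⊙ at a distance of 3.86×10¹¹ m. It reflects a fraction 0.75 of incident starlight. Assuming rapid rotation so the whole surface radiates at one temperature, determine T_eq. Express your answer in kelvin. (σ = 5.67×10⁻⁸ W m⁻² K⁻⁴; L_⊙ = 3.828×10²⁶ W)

L = 5.30×10⁻³ × 3.828×10²⁶ = 2.03×10²⁴ W.
Flux: S = L/(4πd²) = 2.03×10²⁴/(4π×(3.86×10¹¹)²) = 1.08 W m⁻².
Energy balance: absorbed = emitted ⇒ πR²·S(1−A) = 4πR²·σT_eq⁴, so T_eq⁴ = S(1−A)/(4σ).
T_eq = [1.08 × 0.25 / (4 × 5.67×10⁻⁸)]^(1/4) = (1.19×10⁶)^(1/4) = 33.1 K.

T_eq ≈ 33.1 K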